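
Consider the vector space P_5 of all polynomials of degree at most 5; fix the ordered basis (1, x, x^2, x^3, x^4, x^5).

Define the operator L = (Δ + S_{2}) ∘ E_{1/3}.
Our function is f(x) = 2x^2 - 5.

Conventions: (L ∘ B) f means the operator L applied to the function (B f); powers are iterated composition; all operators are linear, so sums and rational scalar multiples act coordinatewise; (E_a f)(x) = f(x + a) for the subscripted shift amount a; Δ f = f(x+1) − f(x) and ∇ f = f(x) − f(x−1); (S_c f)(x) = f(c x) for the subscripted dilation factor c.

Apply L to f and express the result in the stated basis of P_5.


E_{1/3} f = 2x^2 + (4/3)x - 43/9
Δ E_{1/3} f = 4x + 10/3
S_{2} E_{1/3} f = 8x^2 + (8/3)x - 43/9
(Δ + S_{2}) E_{1/3} f = 8x^2 + (20/3)x - 13/9

the result is g(x) = 8x^2 + (20/3)x - 13/9


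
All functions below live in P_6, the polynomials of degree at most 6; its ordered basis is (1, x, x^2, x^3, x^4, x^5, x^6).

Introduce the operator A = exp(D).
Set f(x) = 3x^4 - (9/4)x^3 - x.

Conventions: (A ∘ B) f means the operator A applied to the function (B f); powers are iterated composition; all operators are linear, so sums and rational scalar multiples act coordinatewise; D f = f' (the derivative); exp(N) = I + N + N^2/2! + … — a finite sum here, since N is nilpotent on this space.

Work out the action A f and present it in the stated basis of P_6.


g(x) = 3x^4 + (39/4)x^3 + (45/4)x^2 + (17/4)x - 1/4

order-1 term: 12x^3 - (27/4)x^2 - 1
order-2 term: 18x^2 - (27/4)x
order-3 term: 12x - 9/4
order-4 term: 3
the series for exp(D) f terminates at order 4
exp(D) f = 3x^4 + (39/4)x^3 + (45/4)x^2 + (17/4)x - 1/4


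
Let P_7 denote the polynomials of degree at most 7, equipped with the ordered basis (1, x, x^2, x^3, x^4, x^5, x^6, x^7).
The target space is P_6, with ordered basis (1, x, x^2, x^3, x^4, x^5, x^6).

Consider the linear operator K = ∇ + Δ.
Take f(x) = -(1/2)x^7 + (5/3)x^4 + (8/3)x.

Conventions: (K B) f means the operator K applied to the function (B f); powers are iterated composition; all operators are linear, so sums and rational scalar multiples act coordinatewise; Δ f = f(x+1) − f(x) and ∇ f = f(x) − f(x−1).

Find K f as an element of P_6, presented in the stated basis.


g(x) = -7x^6 - 35x^4 + (40/3)x^3 - 21x^2 + (40/3)x + 13/3

∇ f = -(7/2)x^6 + (21/2)x^5 - (35/2)x^4 + (145/6)x^3 - (41/2)x^2 + (61/6)x + 1/2
Δ f = -(7/2)x^6 - (21/2)x^5 - (35/2)x^4 - (65/6)x^3 - (1/2)x^2 + (19/6)x + 23/6
(∇ + Δ) f = -7x^6 - 35x^4 + (40/3)x^3 - 21x^2 + (40/3)x + 13/3


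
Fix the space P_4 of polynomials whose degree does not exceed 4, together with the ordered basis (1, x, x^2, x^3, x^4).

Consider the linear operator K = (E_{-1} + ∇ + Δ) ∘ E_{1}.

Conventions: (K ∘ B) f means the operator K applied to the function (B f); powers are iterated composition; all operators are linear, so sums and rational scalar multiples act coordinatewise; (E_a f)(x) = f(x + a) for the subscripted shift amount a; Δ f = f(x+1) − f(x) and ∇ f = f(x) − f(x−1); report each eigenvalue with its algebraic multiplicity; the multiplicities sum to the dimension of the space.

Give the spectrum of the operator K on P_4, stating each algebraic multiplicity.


image of 1: 1
image of x: x + 2
image of x^2: x^2 + 4x + 4
image of x^3: x^3 + 6x^2 + 12x + 8
image of x^4: x^4 + 8x^3 + 24x^2 + 32x + 16
the matrix is upper triangular; its diagonal is (1, 1, 1, 1, 1)
for a triangular matrix the eigenvalues are the diagonal entries, with algebraic multiplicity their repetition count

λ = 1 (multiplicity 5)


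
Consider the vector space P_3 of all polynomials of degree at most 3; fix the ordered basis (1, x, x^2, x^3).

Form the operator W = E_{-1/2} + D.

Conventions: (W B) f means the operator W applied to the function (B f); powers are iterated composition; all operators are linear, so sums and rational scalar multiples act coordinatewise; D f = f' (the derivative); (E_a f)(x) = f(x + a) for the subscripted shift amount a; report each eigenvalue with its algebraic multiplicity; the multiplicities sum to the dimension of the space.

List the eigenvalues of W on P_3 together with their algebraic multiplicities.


image of 1: 1
image of x: x + 1/2
image of x^2: x^2 + x + 1/4
image of x^3: x^3 + (3/2)x^2 + (3/4)x - 1/8
the matrix is upper triangular; its diagonal is (1, 1, 1, 1)
for a triangular matrix the eigenvalues are the diagonal entries, with algebraic multiplicity their repetition count

λ = 1 (multiplicity 4)


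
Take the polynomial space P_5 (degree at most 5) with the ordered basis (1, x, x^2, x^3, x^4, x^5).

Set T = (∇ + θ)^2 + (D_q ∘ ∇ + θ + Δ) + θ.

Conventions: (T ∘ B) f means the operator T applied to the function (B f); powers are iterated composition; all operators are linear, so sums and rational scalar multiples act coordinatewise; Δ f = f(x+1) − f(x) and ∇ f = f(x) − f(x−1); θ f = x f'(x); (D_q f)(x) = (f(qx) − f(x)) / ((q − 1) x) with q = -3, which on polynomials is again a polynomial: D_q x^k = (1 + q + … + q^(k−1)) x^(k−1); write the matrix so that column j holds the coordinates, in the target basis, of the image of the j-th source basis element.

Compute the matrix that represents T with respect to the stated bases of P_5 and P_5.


the matrix is [[0, 2, 3, -5, 15, -29]; [0, 3, 8, -9, 12, 25]; [0, 0, 8, 18, 10, -50]; [0, 0, 0, 15, 32, -150]; [0, 0, 0, 0, 24, 50]; [0, 0, 0, 0, 0, 35]] (rows listed top to bottom)

image of 1: 0
image of x: 3x + 2
image of x^2: 8x^2 + 8x + 3
image of x^3: 15x^3 + 18x^2 - 9x - 5
image of x^4: 24x^4 + 32x^3 + 10x^2 + 12x + 15
image of x^5: 35x^5 + 50x^4 - 150x^3 - 50x^2 + 25x - 29
each image's coordinates form column j of the matrix


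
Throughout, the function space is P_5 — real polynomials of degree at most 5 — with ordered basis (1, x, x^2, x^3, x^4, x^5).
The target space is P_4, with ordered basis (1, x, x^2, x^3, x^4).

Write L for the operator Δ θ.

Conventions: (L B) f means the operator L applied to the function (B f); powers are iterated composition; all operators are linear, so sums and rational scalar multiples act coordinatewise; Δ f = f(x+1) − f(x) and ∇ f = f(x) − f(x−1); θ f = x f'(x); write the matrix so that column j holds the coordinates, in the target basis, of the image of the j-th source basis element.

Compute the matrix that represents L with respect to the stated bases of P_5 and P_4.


image of 1: 0
image of x: 1
image of x^2: 4x + 2
image of x^3: 9x^2 + 9x + 3
image of x^4: 16x^3 + 24x^2 + 16x + 4
image of x^5: 25x^4 + 50x^3 + 50x^2 + 25x + 5
each image's coordinates form column j of the matrix

the matrix is [[0, 1, 2, 3, 4, 5]; [0, 0, 4, 9, 16, 25]; [0, 0, 0, 9, 24, 50]; [0, 0, 0, 0, 16, 50]; [0, 0, 0, 0, 0, 25]] (rows listed top to bottom)


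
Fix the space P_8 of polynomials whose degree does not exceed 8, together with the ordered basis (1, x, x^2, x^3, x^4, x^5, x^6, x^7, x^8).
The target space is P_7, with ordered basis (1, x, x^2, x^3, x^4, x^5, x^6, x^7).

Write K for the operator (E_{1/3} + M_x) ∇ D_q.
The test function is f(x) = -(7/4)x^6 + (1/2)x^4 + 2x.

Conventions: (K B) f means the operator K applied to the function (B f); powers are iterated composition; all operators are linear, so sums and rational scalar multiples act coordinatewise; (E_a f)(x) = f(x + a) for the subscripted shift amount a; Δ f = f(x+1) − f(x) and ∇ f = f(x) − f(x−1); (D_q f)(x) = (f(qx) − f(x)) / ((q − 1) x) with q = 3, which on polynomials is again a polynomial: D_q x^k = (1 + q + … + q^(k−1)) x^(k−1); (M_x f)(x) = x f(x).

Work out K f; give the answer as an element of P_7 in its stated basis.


D_q f = -637x^5 + 20x^3 + 2
∇ D_q f = -3185x^4 + 6370x^3 - 6310x^2 + 3125x - 617
E_{1/3} (∇ D_q) f = -3185x^4 + (6370/3)x^3 - (6190/3)x^2 + (15385/27)x - 6467/81
M_x (∇ D_q) f = -3185x^5 + 6370x^4 - 6310x^3 + 3125x^2 - 617x
(E_{1/3} + M_x) (∇ D_q) f = -3185x^5 + 3185x^4 - (12560/3)x^3 + (3185/3)x^2 - (1274/27)x - 6467/81

the image equals g(x) = -3185x^5 + 3185x^4 - (12560/3)x^3 + (3185/3)x^2 - (1274/27)x - 6467/81


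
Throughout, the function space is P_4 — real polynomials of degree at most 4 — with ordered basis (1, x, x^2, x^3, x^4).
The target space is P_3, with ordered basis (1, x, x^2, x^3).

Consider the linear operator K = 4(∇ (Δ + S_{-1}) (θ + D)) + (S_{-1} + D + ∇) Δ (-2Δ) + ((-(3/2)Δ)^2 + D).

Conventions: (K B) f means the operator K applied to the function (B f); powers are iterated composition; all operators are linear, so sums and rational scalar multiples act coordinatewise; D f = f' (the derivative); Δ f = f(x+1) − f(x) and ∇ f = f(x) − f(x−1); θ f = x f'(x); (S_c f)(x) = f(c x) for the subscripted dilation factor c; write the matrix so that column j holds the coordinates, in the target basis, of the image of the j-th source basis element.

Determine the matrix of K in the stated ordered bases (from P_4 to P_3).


the matrix is [[0, -3, 1/2, -45/2, -137/2]; [0, 0, 18, 315/2, 214]; [0, 0, 0, -33, 51]; [0, 0, 0, 0, 68]] (rows listed top to bottom)

image of 1: 0
image of x: -3
image of x^2: 18x + 1/2
image of x^3: -33x^2 + (315/2)x - 45/2
image of x^4: 68x^3 + 51x^2 + 214x - 137/2
each image's coordinates form column j of the matrix


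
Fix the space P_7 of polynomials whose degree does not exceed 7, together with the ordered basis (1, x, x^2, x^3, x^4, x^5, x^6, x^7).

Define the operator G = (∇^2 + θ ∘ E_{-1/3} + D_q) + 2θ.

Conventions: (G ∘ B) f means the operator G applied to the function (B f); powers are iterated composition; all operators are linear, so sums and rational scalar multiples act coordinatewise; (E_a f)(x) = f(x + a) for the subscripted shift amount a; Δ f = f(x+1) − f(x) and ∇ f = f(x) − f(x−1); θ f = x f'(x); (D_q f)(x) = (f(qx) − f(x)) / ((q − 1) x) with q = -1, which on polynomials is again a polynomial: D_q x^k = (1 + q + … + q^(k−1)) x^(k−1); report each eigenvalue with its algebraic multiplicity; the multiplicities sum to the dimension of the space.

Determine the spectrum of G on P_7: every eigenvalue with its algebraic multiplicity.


λ = 0 (multiplicity 1), λ = 3 (multiplicity 1), λ = 6 (multiplicity 1), λ = 9 (multiplicity 1), λ = 12 (multiplicity 1), λ = 15 (multiplicity 1), λ = 18 (multiplicity 1), λ = 21 (multiplicity 1)

image of 1: 0
image of x: 3x + 1
image of x^2: 6x^2 - (2/3)x + 2
image of x^3: 9x^3 - x^2 + (19/3)x - 6
image of x^4: 12x^4 - 4x^3 + (40/3)x^2 - (652/27)x + 14
image of x^5: 15x^5 - (17/3)x^4 + (70/3)x^3 - (1640/27)x^2 + (5675/81)x - 30
image of x^6: 18x^6 - 10x^5 + (110/3)x^4 - (1100/9)x^3 + (5680/27)x^2 - (14582/81)x + 62
image of x^7: 21x^7 - 13x^6 + (161/3)x^5 - (5810/27)x^4 + (13265/27)x^3 - (51044/81)x^2 + (316393/729)x - 126
the matrix is upper triangular; its diagonal is (0, 3, 6, 9, 12, 15, 18, 21)
for a triangular matrix the eigenvalues are the diagonal entries, with algebraic multiplicity their repetition count


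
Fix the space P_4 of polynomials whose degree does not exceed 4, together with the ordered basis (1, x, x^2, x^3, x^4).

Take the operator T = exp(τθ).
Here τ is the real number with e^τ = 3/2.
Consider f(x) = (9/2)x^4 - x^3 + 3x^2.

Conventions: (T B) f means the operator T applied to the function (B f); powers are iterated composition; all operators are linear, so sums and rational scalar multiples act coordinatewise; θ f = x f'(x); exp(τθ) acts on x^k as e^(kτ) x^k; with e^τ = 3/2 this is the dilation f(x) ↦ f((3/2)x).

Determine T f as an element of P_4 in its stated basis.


the result is g(x) = (729/32)x^4 - (27/8)x^3 + (27/4)x^2

exp(τθ) x^k = e^(kτ) x^k; with e^τ = 3/2 this sends x^k to (3/2)^k x^k
x^2 ↦ 9/4 x^2
x^3 ↦ 27/8 x^3
x^4 ↦ 81/16 x^4
applying this coordinatewise to f: exp(τθ) f = (729/32)x^4 - (27/8)x^3 + (27/4)x^2


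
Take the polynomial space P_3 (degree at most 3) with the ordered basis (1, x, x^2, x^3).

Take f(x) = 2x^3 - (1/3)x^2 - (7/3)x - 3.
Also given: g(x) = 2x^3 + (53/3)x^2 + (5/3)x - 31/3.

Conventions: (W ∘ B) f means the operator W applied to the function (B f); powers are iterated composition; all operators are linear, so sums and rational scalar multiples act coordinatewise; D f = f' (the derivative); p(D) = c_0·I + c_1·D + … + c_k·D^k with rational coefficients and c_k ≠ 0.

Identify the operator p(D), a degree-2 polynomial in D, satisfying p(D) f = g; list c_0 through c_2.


p(D) = I + 3·D + (1/2)·D^2, i.e. c_0 = 1, c_1 = 3, c_2 = 1/2

D^0 f = 2x^3 - (1/3)x^2 - (7/3)x - 3
D^1 f = 6x^2 - (2/3)x - 7/3
D^2 f = 12x - 2/3
matching coefficients of g against c_0 f + c_1 Df + … from the top degree down determines the c_i
solution: c_0 = 1, c_1 = 3, c_2 = 1/2


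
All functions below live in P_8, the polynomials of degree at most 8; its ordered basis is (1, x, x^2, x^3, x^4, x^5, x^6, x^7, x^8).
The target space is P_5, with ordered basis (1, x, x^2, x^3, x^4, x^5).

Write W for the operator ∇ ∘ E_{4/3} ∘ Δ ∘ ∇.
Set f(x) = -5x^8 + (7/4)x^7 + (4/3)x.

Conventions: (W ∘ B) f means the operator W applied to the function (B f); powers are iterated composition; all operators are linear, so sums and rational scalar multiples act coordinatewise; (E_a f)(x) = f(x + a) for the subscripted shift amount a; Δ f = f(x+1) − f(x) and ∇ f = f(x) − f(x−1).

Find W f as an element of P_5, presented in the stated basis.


the result is g(x) = -1680x^5 - (13265/2)x^4 - (43925/3)x^3 - (326515/18)x^2 - (334705/27)x - 586999/162

∇ f = -40x^7 + (609/4)x^6 - (1267/4)x^5 + (1645/4)x^4 - (1365/4)x^3 + (707/4)x^2 - (209/4)x + 97/12
Δ ∇ f = -280x^6 + (147/2)x^5 - 700x^4 + (245/2)x^3 - 280x^2 + (49/2)x - 10
E_{4/3} Δ ∇ f = -280x^6 - (4333/2)x^5 - (23030/3)x^4 - (841225/54)x^3 - (507290/27)x^2 - (2045071/162)x - 2668564/729
∇ E_{4/3} Δ ∇ f = -1680x^5 - (13265/2)x^4 - (43925/3)x^3 - (326515/18)x^2 - (334705/27)x - 586999/162


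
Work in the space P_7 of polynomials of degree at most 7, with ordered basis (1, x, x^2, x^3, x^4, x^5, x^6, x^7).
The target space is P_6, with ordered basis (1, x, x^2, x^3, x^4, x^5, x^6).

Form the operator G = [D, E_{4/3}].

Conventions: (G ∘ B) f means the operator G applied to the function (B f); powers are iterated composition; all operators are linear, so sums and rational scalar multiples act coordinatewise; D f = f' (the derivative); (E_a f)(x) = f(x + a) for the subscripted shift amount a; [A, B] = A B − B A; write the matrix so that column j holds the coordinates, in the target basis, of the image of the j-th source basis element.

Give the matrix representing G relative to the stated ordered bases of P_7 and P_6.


the matrix is [[0, 0, 0, 0, 0, 0, 0, 0]; [0, 0, 0, 0, 0, 0, 0, 0]; [0, 0, 0, 0, 0, 0, 0, 0]; [0, 0, 0, 0, 0, 0, 0, 0]; [0, 0, 0, 0, 0, 0, 0, 0]; [0, 0, 0, 0, 0, 0, 0, 0]; [0, 0, 0, 0, 0, 0, 0, 0]] (rows listed top to bottom)

image of 1: 0
image of x: 0
image of x^2: 0
image of x^3: 0
image of x^4: 0
image of x^5: 0
image of x^6: 0
image of x^7: 0
each image's coordinates form column j of the matrix


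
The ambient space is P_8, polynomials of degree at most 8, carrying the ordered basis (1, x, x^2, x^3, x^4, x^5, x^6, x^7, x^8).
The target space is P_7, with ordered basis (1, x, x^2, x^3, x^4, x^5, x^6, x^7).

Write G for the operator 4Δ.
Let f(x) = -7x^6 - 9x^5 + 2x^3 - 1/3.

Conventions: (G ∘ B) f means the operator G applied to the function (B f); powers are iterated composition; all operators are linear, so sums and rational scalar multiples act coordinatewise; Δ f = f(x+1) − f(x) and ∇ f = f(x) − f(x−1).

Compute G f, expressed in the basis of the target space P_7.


the image equals g(x) = -168x^5 - 600x^4 - 920x^3 - 756x^2 - 324x - 56

Δ f = -42x^5 - 150x^4 - 230x^3 - 189x^2 - 81x - 14
(4Δ) f = -168x^5 - 600x^4 - 920x^3 - 756x^2 - 324x - 56


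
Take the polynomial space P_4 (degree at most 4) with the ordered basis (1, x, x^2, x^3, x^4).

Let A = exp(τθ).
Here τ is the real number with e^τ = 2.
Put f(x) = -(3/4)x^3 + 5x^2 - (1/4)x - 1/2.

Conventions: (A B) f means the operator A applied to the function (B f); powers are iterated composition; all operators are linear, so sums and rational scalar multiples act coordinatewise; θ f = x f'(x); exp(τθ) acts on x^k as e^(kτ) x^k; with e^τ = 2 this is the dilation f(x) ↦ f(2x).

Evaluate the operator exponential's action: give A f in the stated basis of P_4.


exp(τθ) x^k = e^(kτ) x^k; with e^τ = 2 this sends x^k to 2^k x^k
x ↦ 2 x
x^2 ↦ 4 x^2
x^3 ↦ 8 x^3
applying this coordinatewise to f: exp(τθ) f = -6x^3 + 20x^2 - (1/2)x - 1/2

the image equals g(x) = -6x^3 + 20x^2 - (1/2)x - 1/2


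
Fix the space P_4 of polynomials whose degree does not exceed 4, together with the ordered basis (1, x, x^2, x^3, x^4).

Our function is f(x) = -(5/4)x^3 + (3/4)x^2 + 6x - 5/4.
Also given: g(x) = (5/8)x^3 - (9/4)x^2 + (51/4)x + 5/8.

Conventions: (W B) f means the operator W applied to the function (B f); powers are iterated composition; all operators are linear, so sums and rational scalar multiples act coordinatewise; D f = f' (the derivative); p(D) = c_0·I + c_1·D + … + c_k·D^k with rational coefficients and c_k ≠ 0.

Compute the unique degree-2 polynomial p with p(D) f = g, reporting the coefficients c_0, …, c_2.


p(D) = -(1/2)·I + (1/2)·D − 2·D^2, i.e. c_0 = -1/2, c_1 = 1/2, c_2 = -2

D^0 f = -(5/4)x^3 + (3/4)x^2 + 6x - 5/4
D^1 f = -(15/4)x^2 + (3/2)x + 6
D^2 f = -(15/2)x + 3/2
matching coefficients of g against c_0 f + c_1 Df + … from the top degree down determines the c_i
solution: c_0 = -1/2, c_1 = 1/2, c_2 = -2


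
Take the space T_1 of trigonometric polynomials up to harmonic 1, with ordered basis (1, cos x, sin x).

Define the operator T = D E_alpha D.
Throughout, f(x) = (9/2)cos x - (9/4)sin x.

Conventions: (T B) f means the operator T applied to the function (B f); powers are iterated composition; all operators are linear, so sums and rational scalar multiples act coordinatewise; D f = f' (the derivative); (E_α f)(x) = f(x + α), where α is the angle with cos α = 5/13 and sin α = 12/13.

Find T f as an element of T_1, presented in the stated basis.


the result is g(x) = (9/26)cos x + (261/52)sin x

D f = -(9/4)cos x - (9/2)sin x
E_alpha D f = -(261/52)cos x + (9/26)sin x
D E_alpha D f = (9/26)cos x + (261/52)sin x


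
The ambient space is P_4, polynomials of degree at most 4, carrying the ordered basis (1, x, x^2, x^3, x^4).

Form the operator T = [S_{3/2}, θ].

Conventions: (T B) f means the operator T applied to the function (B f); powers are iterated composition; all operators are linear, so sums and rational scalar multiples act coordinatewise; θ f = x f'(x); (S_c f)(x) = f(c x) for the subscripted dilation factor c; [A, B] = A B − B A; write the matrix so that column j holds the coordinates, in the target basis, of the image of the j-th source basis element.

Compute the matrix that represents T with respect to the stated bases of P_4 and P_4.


the matrix is [[0, 0, 0, 0, 0]; [0, 0, 0, 0, 0]; [0, 0, 0, 0, 0]; [0, 0, 0, 0, 0]; [0, 0, 0, 0, 0]] (rows listed top to bottom)

image of 1: 0
image of x: 0
image of x^2: 0
image of x^3: 0
image of x^4: 0
each image's coordinates form column j of the matrix


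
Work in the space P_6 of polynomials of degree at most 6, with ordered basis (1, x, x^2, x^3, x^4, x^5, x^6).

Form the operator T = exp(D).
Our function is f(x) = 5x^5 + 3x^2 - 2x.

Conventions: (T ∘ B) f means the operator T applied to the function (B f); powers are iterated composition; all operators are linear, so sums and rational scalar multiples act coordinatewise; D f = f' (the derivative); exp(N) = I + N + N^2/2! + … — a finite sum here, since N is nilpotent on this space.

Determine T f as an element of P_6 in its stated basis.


the result is g(x) = 5x^5 + 25x^4 + 50x^3 + 53x^2 + 29x + 6

order-1 term: 25x^4 + 6x - 2
order-2 term: 50x^3 + 3
order-3 term: 50x^2
order-4 term: 25x
order-5 term: 5
the series for exp(D) f terminates at order 5
exp(D) f = 5x^5 + 25x^4 + 50x^3 + 53x^2 + 29x + 6


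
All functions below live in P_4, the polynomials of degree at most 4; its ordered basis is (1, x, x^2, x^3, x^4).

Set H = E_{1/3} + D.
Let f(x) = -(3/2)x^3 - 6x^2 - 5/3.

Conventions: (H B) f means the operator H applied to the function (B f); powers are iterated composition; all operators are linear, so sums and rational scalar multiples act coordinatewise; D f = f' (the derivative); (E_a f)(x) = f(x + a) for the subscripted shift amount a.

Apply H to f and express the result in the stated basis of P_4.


E_{1/3} f = -(3/2)x^3 - (15/2)x^2 - (9/2)x - 43/18
D f = -(9/2)x^2 - 12x
(E_{1/3} + D) f = -(3/2)x^3 - 12x^2 - (33/2)x - 43/18

the result is g(x) = -(3/2)x^3 - 12x^2 - (33/2)x - 43/18


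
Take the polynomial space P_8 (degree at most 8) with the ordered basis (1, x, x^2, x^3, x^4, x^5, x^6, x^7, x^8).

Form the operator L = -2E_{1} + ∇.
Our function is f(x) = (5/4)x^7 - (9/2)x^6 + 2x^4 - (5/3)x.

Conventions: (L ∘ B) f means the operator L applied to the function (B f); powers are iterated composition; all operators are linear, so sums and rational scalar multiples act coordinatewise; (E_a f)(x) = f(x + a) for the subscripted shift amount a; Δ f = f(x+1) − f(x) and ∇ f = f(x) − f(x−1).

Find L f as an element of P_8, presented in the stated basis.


g(x) = -(5/2)x^7 + (1/4)x^6 - (207/4)x^5 + (619/4)x^4 - (197/4)x^3 + (561/4)x^2 - (47/12)x + 95/12

E_{1} f = (5/4)x^7 + (17/4)x^6 - (3/4)x^5 - (87/4)x^4 - (153/4)x^3 - (117/4)x^2 - (143/12)x - 35/12
(-2E_{1}) f = -(5/2)x^7 - (17/2)x^6 + (3/2)x^5 + (87/2)x^4 + (153/2)x^3 + (117/2)x^2 + (143/6)x + 35/6
∇ f = (35/4)x^6 - (213/4)x^5 + (445/4)x^4 - (503/4)x^3 + (327/4)x^2 - (111/4)x + 25/12
(-2E_{1} + ∇) f = -(5/2)x^7 + (1/4)x^6 - (207/4)x^5 + (619/4)x^4 - (197/4)x^3 + (561/4)x^2 - (47/12)x + 95/12


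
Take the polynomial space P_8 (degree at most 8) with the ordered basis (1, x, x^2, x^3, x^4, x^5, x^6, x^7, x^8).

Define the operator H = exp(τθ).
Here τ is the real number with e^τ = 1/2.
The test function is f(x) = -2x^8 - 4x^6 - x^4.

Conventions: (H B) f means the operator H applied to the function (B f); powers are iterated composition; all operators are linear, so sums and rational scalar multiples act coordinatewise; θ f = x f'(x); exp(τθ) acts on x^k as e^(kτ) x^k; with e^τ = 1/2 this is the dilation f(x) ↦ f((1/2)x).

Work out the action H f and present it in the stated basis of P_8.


exp(τθ) x^k = e^(kτ) x^k; with e^τ = 1/2 this sends x^k to (1/2)^k x^k
x^4 ↦ 1/16 x^4
x^6 ↦ 1/64 x^6
x^8 ↦ 1/256 x^8
applying this coordinatewise to f: exp(τθ) f = -(1/128)x^8 - (1/16)x^6 - (1/16)x^4

the result is g(x) = -(1/128)x^8 - (1/16)x^6 - (1/16)x^4


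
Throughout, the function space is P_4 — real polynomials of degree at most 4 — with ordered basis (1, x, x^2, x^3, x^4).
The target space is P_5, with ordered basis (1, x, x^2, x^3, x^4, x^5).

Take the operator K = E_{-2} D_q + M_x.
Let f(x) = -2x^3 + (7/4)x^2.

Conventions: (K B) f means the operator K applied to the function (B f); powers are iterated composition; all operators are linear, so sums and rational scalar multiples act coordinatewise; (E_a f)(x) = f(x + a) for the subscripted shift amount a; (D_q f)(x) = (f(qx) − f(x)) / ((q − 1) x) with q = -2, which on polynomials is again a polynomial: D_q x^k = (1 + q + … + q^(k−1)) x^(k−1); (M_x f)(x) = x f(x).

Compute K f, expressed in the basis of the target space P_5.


the image equals g(x) = -2x^4 + (7/4)x^3 - 6x^2 + (89/4)x - 41/2

D_q f = -6x^2 - (7/4)x
E_{-2} D_q f = -6x^2 + (89/4)x - 41/2
M_x f = -2x^4 + (7/4)x^3
(E_{-2} D_q + M_x) f = -2x^4 + (7/4)x^3 - 6x^2 + (89/4)x - 41/2


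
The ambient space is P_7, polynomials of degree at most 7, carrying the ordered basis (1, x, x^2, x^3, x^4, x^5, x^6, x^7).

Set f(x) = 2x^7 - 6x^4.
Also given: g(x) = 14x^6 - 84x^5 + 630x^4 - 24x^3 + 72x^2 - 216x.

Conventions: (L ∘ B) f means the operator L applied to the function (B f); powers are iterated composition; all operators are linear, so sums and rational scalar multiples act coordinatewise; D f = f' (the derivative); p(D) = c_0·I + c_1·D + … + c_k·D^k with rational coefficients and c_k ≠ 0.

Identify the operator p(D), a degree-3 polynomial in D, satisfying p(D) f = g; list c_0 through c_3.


D^0 f = 2x^7 - 6x^4
D^1 f = 14x^6 - 24x^3
D^2 f = 84x^5 - 72x^2
D^3 f = 420x^4 - 144x
matching coefficients of g against c_0 f + c_1 Df + … from the top degree down determines the c_i
solution: c_0 = 0, c_1 = 1, c_2 = -1, c_3 = 3/2

c_0 = 0, c_1 = 1, c_2 = -1, c_3 = 3/2


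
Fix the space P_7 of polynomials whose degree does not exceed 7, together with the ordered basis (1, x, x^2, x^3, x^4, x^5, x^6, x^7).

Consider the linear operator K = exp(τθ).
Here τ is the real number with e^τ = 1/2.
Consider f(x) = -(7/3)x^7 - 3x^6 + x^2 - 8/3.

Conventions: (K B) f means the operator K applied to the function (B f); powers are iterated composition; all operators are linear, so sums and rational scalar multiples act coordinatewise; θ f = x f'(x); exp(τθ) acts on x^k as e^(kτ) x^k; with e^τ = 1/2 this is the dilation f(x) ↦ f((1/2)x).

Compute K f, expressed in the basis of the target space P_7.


exp(τθ) x^k = e^(kτ) x^k; with e^τ = 1/2 this sends x^k to (1/2)^k x^k
x^2 ↦ 1/4 x^2
x^6 ↦ 1/64 x^6
x^7 ↦ 1/128 x^7
applying this coordinatewise to f: exp(τθ) f = -(7/384)x^7 - (3/64)x^6 + (1/4)x^2 - 8/3

g(x) = -(7/384)x^7 - (3/64)x^6 + (1/4)x^2 - 8/3


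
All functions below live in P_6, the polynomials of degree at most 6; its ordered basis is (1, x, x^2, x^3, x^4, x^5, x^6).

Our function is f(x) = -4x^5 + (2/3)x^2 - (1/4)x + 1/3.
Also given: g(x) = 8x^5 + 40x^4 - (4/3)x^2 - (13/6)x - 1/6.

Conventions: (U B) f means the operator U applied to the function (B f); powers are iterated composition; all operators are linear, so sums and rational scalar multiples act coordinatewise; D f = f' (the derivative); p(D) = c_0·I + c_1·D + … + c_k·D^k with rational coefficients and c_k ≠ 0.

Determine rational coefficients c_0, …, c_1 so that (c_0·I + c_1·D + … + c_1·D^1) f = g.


p(D) = -2·I − 2·D, i.e. c_0 = -2, c_1 = -2

D^0 f = -4x^5 + (2/3)x^2 - (1/4)x + 1/3
D^1 f = -20x^4 + (4/3)x - 1/4
matching coefficients of g against c_0 f + c_1 Df + … from the top degree down determines the c_i
solution: c_0 = -2, c_1 = -2


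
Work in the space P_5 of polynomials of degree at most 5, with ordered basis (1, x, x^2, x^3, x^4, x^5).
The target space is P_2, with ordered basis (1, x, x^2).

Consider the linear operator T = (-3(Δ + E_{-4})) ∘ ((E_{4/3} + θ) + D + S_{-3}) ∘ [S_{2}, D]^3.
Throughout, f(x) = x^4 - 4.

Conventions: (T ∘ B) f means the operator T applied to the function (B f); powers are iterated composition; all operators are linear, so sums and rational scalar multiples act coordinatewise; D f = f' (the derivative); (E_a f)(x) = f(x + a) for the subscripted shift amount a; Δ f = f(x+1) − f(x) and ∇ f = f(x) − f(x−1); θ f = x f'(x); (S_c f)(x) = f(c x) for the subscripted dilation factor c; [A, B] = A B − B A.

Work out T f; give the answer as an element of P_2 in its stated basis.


the result is g(x) = -4608x + 24576

D f = 4x^3
S_{2} D f = 32x^3
S_{2} f = 16x^4 - 4
D S_{2} f = 64x^3
[S_{2}, D] f = -32x^3
D [S_{2}, D] f = -96x^2
S_{2} D [S_{2}, D] f = -384x^2
S_{2} [S_{2}, D] f = -256x^3
D S_{2} [S_{2}, D] f = -768x^2
[S_{2}, D] [S_{2}, D] f = 384x^2
D [S_{2}, D] [S_{2}, D] f = 768x
S_{2} D [S_{2}, D] [S_{2}, D] f = 1536x
S_{2} [S_{2}, D] [S_{2}, D] f = 1536x^2
D S_{2} [S_{2}, D] [S_{2}, D] f = 3072x
[S_{2}, D] [S_{2}, D] [S_{2}, D] f = -1536x
E_{4/3} [S_{2}, D]^3 f = -1536x - 2048
θ [S_{2}, D]^3 f = -1536x
(E_{4/3} + θ) [S_{2}, D]^3 f = -3072x - 2048
D [S_{2}, D]^3 f = -1536
S_{-3} [S_{2}, D]^3 f = 4608x
((E_{4/3} + θ) + D + S_{-3}) [S_{2}, D]^3 f = 1536x - 3584
Δ ((E_{4/3} + θ) + D + S_{-3}) [S_{2}, D]^3 f = 1536
E_{-4} ((E_{4/3} + θ) + D + S_{-3}) [S_{2}, D]^3 f = 1536x - 9728
(Δ + E_{-4}) ((E_{4/3} + θ) + D + S_{-3}) [S_{2}, D]^3 f = 1536x - 8192
(-3(Δ + E_{-4})) ((E_{4/3} + θ) + D + S_{-3}) [S_{2}, D]^3 f = -4608x + 24576


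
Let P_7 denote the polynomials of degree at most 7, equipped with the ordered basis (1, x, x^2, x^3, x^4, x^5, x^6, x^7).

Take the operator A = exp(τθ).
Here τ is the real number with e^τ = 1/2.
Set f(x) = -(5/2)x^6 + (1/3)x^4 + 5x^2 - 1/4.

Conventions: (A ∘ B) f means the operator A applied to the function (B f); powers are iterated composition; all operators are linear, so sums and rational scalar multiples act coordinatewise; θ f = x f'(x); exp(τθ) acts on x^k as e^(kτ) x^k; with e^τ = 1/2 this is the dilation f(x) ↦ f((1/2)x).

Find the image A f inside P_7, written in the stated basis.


the result is g(x) = -(5/128)x^6 + (1/48)x^4 + (5/4)x^2 - 1/4

exp(τθ) x^k = e^(kτ) x^k; with e^τ = 1/2 this sends x^k to (1/2)^k x^k
x^2 ↦ 1/4 x^2
x^4 ↦ 1/16 x^4
x^6 ↦ 1/64 x^6
applying this coordinatewise to f: exp(τθ) f = -(5/128)x^6 + (1/48)x^4 + (5/4)x^2 - 1/4


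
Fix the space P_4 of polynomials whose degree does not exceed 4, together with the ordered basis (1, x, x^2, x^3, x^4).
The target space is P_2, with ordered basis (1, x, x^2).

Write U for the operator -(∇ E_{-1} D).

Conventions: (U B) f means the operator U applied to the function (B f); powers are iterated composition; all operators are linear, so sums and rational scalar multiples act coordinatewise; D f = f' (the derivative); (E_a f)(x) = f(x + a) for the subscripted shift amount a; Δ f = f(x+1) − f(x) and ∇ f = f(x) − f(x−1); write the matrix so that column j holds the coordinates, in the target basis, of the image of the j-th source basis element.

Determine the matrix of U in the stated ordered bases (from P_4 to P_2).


the matrix is [[0, 0, -2, 9, -28]; [0, 0, 0, -6, 36]; [0, 0, 0, 0, -12]] (rows listed top to bottom)

image of 1: 0
image of x: 0
image of x^2: -2
image of x^3: -6x + 9
image of x^4: -12x^2 + 36x - 28
each image's coordinates form column j of the matrix


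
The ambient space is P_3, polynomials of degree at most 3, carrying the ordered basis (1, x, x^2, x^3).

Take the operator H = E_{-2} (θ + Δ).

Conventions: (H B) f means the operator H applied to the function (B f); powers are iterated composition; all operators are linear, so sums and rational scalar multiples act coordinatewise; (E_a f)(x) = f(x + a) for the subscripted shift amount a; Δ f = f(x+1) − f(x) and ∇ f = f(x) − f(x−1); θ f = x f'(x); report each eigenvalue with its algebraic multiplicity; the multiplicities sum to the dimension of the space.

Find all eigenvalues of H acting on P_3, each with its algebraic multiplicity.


image of 1: 0
image of x: x - 1
image of x^2: 2x^2 - 6x + 5
image of x^3: 3x^3 - 15x^2 + 27x - 17
the matrix is upper triangular; its diagonal is (0, 1, 2, 3)
for a triangular matrix the eigenvalues are the diagonal entries, with algebraic multiplicity their repetition count

λ = 0 (multiplicity 1), λ = 1 (multiplicity 1), λ = 2 (multiplicity 1), λ = 3 (multiplicity 1)


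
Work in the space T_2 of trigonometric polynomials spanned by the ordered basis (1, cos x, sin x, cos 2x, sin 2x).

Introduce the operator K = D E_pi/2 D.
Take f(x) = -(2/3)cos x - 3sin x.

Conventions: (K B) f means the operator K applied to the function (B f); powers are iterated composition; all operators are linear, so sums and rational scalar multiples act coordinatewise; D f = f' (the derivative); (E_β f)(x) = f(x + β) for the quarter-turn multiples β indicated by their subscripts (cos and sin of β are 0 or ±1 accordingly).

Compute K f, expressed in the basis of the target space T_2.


the result is g(x) = 3cos x - (2/3)sin x

D f = -3cos x + (2/3)sin x
E_pi/2 D f = (2/3)cos x + 3sin x
D E_pi/2 D f = 3cos x - (2/3)sin x


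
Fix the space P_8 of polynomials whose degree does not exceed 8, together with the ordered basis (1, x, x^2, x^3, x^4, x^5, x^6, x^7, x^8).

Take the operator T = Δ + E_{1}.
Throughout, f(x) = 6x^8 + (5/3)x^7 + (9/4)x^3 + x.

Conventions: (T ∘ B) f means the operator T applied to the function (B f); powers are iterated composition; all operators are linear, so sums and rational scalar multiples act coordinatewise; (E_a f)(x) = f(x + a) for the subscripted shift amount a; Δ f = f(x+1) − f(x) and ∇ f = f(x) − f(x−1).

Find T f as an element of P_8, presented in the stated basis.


Δ f = 48x^7 + (539/3)x^6 + 371x^5 + (1435/3)x^4 + (1183/3)x^3 + (839/4)x^2 + (797/12)x + 131/12
E_{1} f = 6x^8 + (149/3)x^7 + (539/3)x^6 + 371x^5 + (1435/3)x^4 + (4759/12)x^3 + (839/4)x^2 + (809/12)x + 131/12
(Δ + E_{1}) f = 6x^8 + (293/3)x^7 + (1078/3)x^6 + 742x^5 + (2870/3)x^4 + (9491/12)x^3 + (839/2)x^2 + (803/6)x + 131/6

the result is g(x) = 6x^8 + (293/3)x^7 + (1078/3)x^6 + 742x^5 + (2870/3)x^4 + (9491/12)x^3 + (839/2)x^2 + (803/6)x + 131/6


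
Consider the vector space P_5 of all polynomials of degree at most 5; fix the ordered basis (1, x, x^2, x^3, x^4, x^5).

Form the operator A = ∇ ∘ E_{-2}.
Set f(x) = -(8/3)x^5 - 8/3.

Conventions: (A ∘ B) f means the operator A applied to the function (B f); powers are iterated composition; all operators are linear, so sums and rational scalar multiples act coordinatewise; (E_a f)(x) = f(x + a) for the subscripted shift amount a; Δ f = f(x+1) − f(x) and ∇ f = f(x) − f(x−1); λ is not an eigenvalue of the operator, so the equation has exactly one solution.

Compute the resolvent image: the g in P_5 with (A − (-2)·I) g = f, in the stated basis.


write g with unknown coordinates in the stated basis and equate coefficients in (A − (-2)·I) g = f
solving from the highest basis element down gives g = -(4/3)x^5 + (10/3)x^4 - 40x^3 + (710/3)x^2 - 880x + 4978/3
check: A g = -(20/3)x^4 + 80x^3 - (1420/3)x^2 + 1760x - 9964/3
so A g − (-2)·g = -(8/3)x^5 - 8/3 = f ✓

the image equals g(x) = -(4/3)x^5 + (10/3)x^4 - 40x^3 + (710/3)x^2 - 880x + 4978/3


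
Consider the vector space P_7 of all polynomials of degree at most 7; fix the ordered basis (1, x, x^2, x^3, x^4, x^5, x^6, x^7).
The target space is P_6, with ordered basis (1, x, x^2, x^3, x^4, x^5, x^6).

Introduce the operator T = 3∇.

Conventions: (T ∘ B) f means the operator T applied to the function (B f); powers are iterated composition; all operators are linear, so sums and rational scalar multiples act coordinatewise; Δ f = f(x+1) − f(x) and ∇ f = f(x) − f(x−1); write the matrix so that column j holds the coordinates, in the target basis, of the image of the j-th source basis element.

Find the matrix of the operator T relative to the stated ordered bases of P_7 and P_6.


image of 1: 0
image of x: 3
image of x^2: 6x - 3
image of x^3: 9x^2 - 9x + 3
image of x^4: 12x^3 - 18x^2 + 12x - 3
image of x^5: 15x^4 - 30x^3 + 30x^2 - 15x + 3
image of x^6: 18x^5 - 45x^4 + 60x^3 - 45x^2 + 18x - 3
image of x^7: 21x^6 - 63x^5 + 105x^4 - 105x^3 + 63x^2 - 21x + 3
each image's coordinates form column j of the matrix

the matrix is [[0, 3, -3, 3, -3, 3, -3, 3]; [0, 0, 6, -9, 12, -15, 18, -21]; [0, 0, 0, 9, -18, 30, -45, 63]; [0, 0, 0, 0, 12, -30, 60, -105]; [0, 0, 0, 0, 0, 15, -45, 105]; [0, 0, 0, 0, 0, 0, 18, -63]; [0, 0, 0, 0, 0, 0, 0, 21]] (rows listed top to bottom)


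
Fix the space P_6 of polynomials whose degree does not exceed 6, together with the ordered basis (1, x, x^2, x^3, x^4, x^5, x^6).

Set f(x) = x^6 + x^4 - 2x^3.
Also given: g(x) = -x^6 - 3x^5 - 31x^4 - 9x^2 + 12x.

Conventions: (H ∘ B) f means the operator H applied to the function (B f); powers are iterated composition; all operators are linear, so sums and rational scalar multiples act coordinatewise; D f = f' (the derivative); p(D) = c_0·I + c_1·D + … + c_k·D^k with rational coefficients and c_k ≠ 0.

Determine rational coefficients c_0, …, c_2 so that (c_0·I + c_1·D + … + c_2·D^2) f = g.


D^0 f = x^6 + x^4 - 2x^3
D^1 f = 6x^5 + 4x^3 - 6x^2
D^2 f = 30x^4 + 12x^2 - 12x
matching coefficients of g against c_0 f + c_1 Df + … from the top degree down determines the c_i
solution: c_0 = -1, c_1 = -1/2, c_2 = -1

c_0 = -1, c_1 = -1/2, c_2 = -1


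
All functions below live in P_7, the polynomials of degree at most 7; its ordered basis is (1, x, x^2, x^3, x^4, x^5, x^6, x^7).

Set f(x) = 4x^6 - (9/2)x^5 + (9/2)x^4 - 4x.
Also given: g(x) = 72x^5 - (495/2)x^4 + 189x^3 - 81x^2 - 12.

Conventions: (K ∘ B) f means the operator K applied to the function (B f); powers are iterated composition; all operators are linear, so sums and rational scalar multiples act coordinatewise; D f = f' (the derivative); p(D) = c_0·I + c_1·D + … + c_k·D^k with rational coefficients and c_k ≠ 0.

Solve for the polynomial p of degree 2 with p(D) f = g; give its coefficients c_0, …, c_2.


c_0 = 0, c_1 = 3, c_2 = -3/2

D^0 f = 4x^6 - (9/2)x^5 + (9/2)x^4 - 4x
D^1 f = 24x^5 - (45/2)x^4 + 18x^3 - 4
D^2 f = 120x^4 - 90x^3 + 54x^2
matching coefficients of g against c_0 f + c_1 Df + … from the top degree down determines the c_i
solution: c_0 = 0, c_1 = 3, c_2 = -3/2


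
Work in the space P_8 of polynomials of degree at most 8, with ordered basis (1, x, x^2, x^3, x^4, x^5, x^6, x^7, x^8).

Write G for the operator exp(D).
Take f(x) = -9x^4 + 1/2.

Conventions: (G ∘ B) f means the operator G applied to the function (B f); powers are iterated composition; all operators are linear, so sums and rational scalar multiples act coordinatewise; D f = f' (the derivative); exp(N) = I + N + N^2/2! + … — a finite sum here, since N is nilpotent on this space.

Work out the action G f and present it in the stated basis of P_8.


the result is g(x) = -9x^4 - 36x^3 - 54x^2 - 36x - 17/2

order-1 term: -36x^3
order-2 term: -54x^2
order-3 term: -36x
order-4 term: -9
the series for exp(D) f terminates at order 4
exp(D) f = -9x^4 - 36x^3 - 54x^2 - 36x - 17/2


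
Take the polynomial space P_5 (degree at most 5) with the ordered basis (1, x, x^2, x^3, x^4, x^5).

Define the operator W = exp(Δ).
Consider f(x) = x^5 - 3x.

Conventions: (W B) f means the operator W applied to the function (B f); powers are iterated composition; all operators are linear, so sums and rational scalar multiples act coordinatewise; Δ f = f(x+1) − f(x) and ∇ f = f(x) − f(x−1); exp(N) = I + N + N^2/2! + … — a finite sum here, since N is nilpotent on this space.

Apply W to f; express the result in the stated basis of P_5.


order-1 term: 5x^4 + 10x^3 + 10x^2 + 5x - 2
order-2 term: 10x^3 + 30x^2 + 35x + 15
order-3 term: 10x^2 + 30x + 25
order-4 term: 5x + 10
order-5 term: 1
the series for exp(Δ) f terminates at order 5
exp(Δ) f = x^5 + 5x^4 + 20x^3 + 50x^2 + 72x + 49

the result is g(x) = x^5 + 5x^4 + 20x^3 + 50x^2 + 72x + 49


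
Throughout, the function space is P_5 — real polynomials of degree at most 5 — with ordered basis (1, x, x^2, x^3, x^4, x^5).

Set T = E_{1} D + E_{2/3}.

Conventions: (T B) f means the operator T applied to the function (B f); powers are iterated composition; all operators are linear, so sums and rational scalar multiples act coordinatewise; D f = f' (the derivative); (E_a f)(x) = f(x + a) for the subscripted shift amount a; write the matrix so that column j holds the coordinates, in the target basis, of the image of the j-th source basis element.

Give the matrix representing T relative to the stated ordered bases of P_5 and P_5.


image of 1: 1
image of x: x + 5/3
image of x^2: x^2 + (10/3)x + 22/9
image of x^3: x^3 + 5x^2 + (22/3)x + 89/27
image of x^4: x^4 + (20/3)x^3 + (44/3)x^2 + (356/27)x + 340/81
image of x^5: x^5 + (25/3)x^4 + (220/9)x^3 + (890/27)x^2 + (1700/81)x + 1247/243
each image's coordinates form column j of the matrix

the matrix is [[1, 5/3, 22/9, 89/27, 340/81, 1247/243]; [0, 1, 10/3, 22/3, 356/27, 1700/81]; [0, 0, 1, 5, 44/3, 890/27]; [0, 0, 0, 1, 20/3, 220/9]; [0, 0, 0, 0, 1, 25/3]; [0, 0, 0, 0, 0, 1]] (rows listed top to bottom)


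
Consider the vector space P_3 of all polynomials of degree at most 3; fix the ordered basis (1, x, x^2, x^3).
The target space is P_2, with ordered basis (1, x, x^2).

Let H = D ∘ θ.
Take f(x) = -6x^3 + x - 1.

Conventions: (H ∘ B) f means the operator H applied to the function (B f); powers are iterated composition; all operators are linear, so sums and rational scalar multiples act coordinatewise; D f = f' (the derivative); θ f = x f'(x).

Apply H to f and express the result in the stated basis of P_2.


θ f = -18x^3 + x
D θ f = -54x^2 + 1

the image equals g(x) = -54x^2 + 1
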